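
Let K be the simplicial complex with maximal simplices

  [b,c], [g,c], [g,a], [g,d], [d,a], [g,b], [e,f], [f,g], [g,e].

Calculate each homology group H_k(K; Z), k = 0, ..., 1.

Order the vertices as a < b < c < d < e < f < g. Listing each simplex with vertices in this order, K has dimension 1 with simplices:

  0-simplices (7): a, b, c, d, e, f, g
  1-simplices (9): ad, ag, bc, bg, cg, dg, ef, eg, fg

so the chain groups are C_0 ≅ Z^7, C_1 ≅ Z^9.

Boundary ∂_1: C_1 → C_0 sends each edge [p,q] (with p < q) to q − p. For instance
  ∂fg = g − f.
As a 7×9 matrix over Z this has rank 6, with invariant factors (1,1,1,1,1,1).

Computing H_k = (kernel of ∂_k) / (image of ∂_{k+1}):

  H_0: rank C_0 − rank ∂_1 = 7 − 6 = 1, and the invariant factors of ∂_1 are all 1, so H_0 = Z.
  H_1: rank ker ∂_1 − rank ∂_2 = (9 − 6) − 0 = 3, and there is no ∂_2, so H_1 = Z^3.

H_0 ≅ Z,  H_1 ≅ Z^3.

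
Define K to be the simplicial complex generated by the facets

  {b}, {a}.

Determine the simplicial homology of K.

K has 2 vertices.
rank ∂_0 = 0, rank ∂_1 = 0 ⇒ b_0 = 2 − 0 − 0 = 2. So H_0 ≅ Z^2.

H_0 = Z^2.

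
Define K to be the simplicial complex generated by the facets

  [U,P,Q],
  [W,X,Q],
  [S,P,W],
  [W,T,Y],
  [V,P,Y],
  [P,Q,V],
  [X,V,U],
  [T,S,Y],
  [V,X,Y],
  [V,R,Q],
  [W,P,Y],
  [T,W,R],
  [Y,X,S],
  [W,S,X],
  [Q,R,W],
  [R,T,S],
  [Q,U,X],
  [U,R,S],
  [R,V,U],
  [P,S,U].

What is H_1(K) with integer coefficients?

H_1 = Z ⊕ Z/2.

Order the vertices as P < Q < R < S < T < U < V < W < X < Y. Listing each simplex with vertices in this order, K has dimension 2 with simplices:

  0-simplices (10): P, Q, R, S, T, U, V, W, X, Y
  1-simplices (30): PQ, PS, PU, PV, PW, PY, QR, QU, QV, QW, QX, RS, RT, RU, RV, RW, ST, SU, SW, SX, SY, TW, TY, UV, UX, VX, VY, WX, WY, XY
  2-simplices (20): PQU, PQV, PSU, PSW, PVY, PWY, QRV, QRW, QUX, QWX, RST, RSU, RTW, RUV, STY, SWX, SXY, TWY, UVX, VXY

giving chain groups C_0 ≅ Z^10, C_1 ≅ Z^30, C_2 ≅ Z^20.

∂_1: C_1 → C_0 is given by ∂[p,q] = [q] − [p]. For instance
  ∂RV = V − R.
The resulting 10×30 matrix has rank 9, and its Smith normal form has invariant factors (1,1,1,1,1,1,1,1,1).

∂_2: C_2 → C_1 sends each 2-simplex [p,q,r] to [q,r] − [p,r] + [p,q]. For instance
  ∂QRW = RW − QW + QR,
  ∂STY = TY − SY + ST.
As a 30×20 matrix over Z this has rank 20, with invariant factors (1,1,1,1,1,1,1,1,1,1,1,1,1,1,1,1,1,1,1,2).

From H_k ≅ ker(∂_k) / im(∂_{k+1}) we obtain:

  H_1: rank ker ∂_1 − rank ∂_2 = (30 − 9) − 20 = 1, and ∂_2 has invariant factor 2 > 1, so H_1 ≅ Z ⊕ Z/2.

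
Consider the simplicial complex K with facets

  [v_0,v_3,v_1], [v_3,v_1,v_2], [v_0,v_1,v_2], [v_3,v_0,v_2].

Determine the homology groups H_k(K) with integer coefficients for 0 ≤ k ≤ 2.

Order the vertices as v_0 < v_1 < v_2 < v_3. Listing each simplex with vertices in this order, K has dimension 2 with simplices:

  0-simplices (4): [v_0], [v_1], [v_2], [v_3]
  1-simplices (6): [v_0,v_1], [v_0,v_2], [v_0,v_3], [v_1,v_2], [v_1,v_3], [v_2,v_3]
  2-simplices (4): [v_0,v_1,v_2], [v_0,v_1,v_3], [v_0,v_2,v_3], [v_1,v_2,v_3]

giving chain groups C_0 ≅ Z^4, C_1 ≅ Z^6, C_2 ≅ Z^4.

The boundary map ∂_1: C_1 → C_0 is given by ∂[p,q] = [q] − [p]. For instance
  ∂[v_0,v_1] = [v_1] − [v_0].
This gives a 4×6 integer matrix of rank 3; reducing to Smith normal form yields diagonal entries (1,1,1).

Boundary ∂_2: C_2 → C_1 sends each 2-simplex [p,q,r] to [q,r] − [p,r] + [p,q]. For instance
  ∂[v_0,v_2,v_3] = [v_2,v_3] − [v_0,v_3] + [v_0,v_2],
  ∂[v_0,v_1,v_2] = [v_1,v_2] − [v_0,v_2] + [v_0,v_1].
The 6×4 boundary matrix has rank 3 and Smith normal form diag(1,1,1).

Reading off H_k = ker ∂_k / im ∂_{k+1}:

  H_0: rank C_0 − rank ∂_1 = 4 − 3 = 1, and the invariant factors of ∂_1 are all 1, so H_0 ≅ Z.
  H_1: rank ker ∂_1 − rank ∂_2 = (6 − 3) − 3 = 0, and the invariant factors of ∂_2 are all 1, so H_1 ≅ 0.
  H_2: rank ker ∂_2 − rank ∂_3 = (4 − 3) − 0 = 1, and there is no ∂_3, so H_2 ≅ Z.

As a check, the Euler characteristic is 4 − 6 + 4 = 2, which agrees with 1 − 0 + 1 = 2.

H_0 = Z,  H_1 = 0,  H_2 = Z.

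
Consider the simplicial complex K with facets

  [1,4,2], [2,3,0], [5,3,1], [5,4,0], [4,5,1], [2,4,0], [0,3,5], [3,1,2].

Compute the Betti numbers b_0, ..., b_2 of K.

b_0 = 1, b_1 = 0, b_2 = 1.

Order the vertices as 0 < 1 < 2 < 3 < 4 < 5. Listing each simplex with vertices in this order, K has dimension 2 with simplices:

  0-simplices (6): [0], [1], [2], [3], [4], [5]
  1-simplices (12): [0,2], [0,3], [0,4], [0,5], [1,2], [1,3], [1,4], [1,5], [2,3], [2,4], [3,5], [4,5]
  2-simplices (8): [0,2,3], [0,2,4], [0,3,5], [0,4,5], [1,2,3], [1,2,4], [1,3,5], [1,4,5]

giving chain groups C_0 ≅ Z^6, C_1 ≅ Z^12, C_2 ≅ Z^8.

∂_1: C_1 → C_0 is given by ∂[p,q] = [q] − [p].
The 6×12 boundary matrix has rank 5 and Smith normal form diag(1,1,1,1,1).

∂_2: C_2 → C_1 sends each 2-simplex [p,q,r] to [q,r] − [p,r] + [p,q]. For instance
  ∂[1,2,3] = [2,3] − [1,3] + [1,2],
  ∂[1,3,5] = [3,5] − [1,5] + [1,3].
As a 12×8 matrix over Z this has rank 7, with invariant factors (1,1,1,1,1,1,1).

Computing H_k = (kernel of ∂_k) / (image of ∂_{k+1}):

  H_0: rank C_0 − rank ∂_1 = 6 − 5 = 1, and the invariant factors of ∂_1 are all 1, so H_0 = Z.
  H_1: rank ker ∂_1 − rank ∂_2 = (12 − 5) − 7 = 0, and the invariant factors of ∂_2 are all 1, so H_1 = 0.
  H_2: rank ker ∂_2 − rank ∂_3 = (8 − 7) − 0 = 1, and there is no ∂_3, so H_2 = Z.

Hence the Betti numbers are b_0 = 1, b_1 = 0, b_2 = 1.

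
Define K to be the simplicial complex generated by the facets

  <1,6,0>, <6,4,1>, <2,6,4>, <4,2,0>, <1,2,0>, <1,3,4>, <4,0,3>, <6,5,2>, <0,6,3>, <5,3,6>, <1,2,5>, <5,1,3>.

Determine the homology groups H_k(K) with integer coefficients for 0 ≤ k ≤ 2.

Order the vertices as 0 < 1 < 2 < 3 < 4 < 5 < 6. Listing each simplex with vertices in this order, K has dimension 2 with simplices:

  0-simplices (7): [0], [1], [2], [3], [4], [5], [6]
  1-simplices (18): [0,1], [0,2], [0,3], [0,4], [0,6], [1,2], [1,3], [1,4], [1,5], [1,6], [2,4], [2,5], [2,6], [3,4], [3,5], [3,6], [4,6], [5,6]
  2-simplices (12): [0,1,2], [0,1,6], [0,2,4], [0,3,4], [0,3,6], [1,2,5], [1,3,4], [1,3,5], [1,4,6], [2,4,6], [2,5,6], [3,5,6]

Hence C_0 ≅ Z^7, C_1 ≅ Z^18, C_2 ≅ Z^12.

Boundary ∂_1: C_1 → C_0 sends each edge [p,q] (with p < q) to q − p. For instance
  ∂[1,6] = [6] − [1].
The 7×18 boundary matrix has rank 6 and Smith normal form diag(1,1,1,1,1,1).

The boundary map ∂_2: C_2 → C_1 sends each 2-simplex [p,q,r] to [q,r] − [p,r] + [p,q]. For instance
  ∂[1,2,5] = [2,5] − [1,5] + [1,2],
  ∂[0,1,6] = [1,6] − [0,6] + [0,1].
As a 18×12 matrix over Z this has rank 12, with invariant factors (1,1,1,1,1,1,1,1,1,1,1,2).

Reading off H_k = ker ∂_k / im ∂_{k+1}:

  H_0: rank C_0 − rank ∂_1 = 7 − 6 = 1, and the invariant factors of ∂_1 are all 1, so H_0 = Z.
  H_1: rank ker ∂_1 − rank ∂_2 = (18 − 6) − 12 = 0, and ∂_2 has invariant factor 2 > 1, so H_1 = Z/2.
  H_2: rank ker ∂_2 − rank ∂_3 = (12 − 12) − 0 = 0, and there is no ∂_3, so H_2 = 0.

As a check, the Euler characteristic is 7 − 18 + 12 = 1, which agrees with 1 − 0 + 0 = 1.

H_0 ≅ Z,  H_1 ≅ Z/2,  H_2 = 0.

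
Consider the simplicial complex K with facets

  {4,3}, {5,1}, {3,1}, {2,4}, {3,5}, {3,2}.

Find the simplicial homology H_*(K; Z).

Take the total order 1 < 2 < 3 < 4 < 5 on the vertex set. Then K (dimension 1) consists of the simplices:

  0-simplices (5): [1], [2], [3], [4], [5]
  1-simplices (6): [1,3], [1,5], [2,3], [2,4], [3,4], [3,5]

so the chain groups are C_0 ≅ Z^5, C_1 ≅ Z^6.

Boundary ∂_1: C_1 → C_0 maps an edge to its endpoints' difference, ∂[p,q] = q − p.
This gives a 5×6 integer matrix of rank 4; reducing to Smith normal form yields diagonal entries (1,1,1,1).

Computing H_k = (kernel of ∂_k) / (image of ∂_{k+1}):

  H_0: rank C_0 − rank ∂_1 = 5 − 4 = 1, and the invariant factors of ∂_1 are all 1, so H_0 = Z.
  H_1: rank ker ∂_1 − rank ∂_2 = (6 − 4) − 0 = 2, and there is no ∂_2, so H_1 = Z^2.

As a check, the Euler characteristic is 5 − 6 = -1, which agrees with 1 − 2 = -1.

H_0 ≅ Z,  H_1 ≅ Z^2.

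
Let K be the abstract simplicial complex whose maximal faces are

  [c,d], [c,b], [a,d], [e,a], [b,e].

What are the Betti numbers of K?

b_0 = 1, b_1 = 1.

K has 5 vertices, 5 edges.
rank ∂_0 = 0, rank ∂_1 = 4 ⇒ b_0 = 5 − 0 − 4 = 1; all invariant factors of ∂_1 are 1 so no torsion. So H_0 = Z.
rank ∂_1 = 4, rank ∂_2 = 0 ⇒ b_1 = 5 − 4 − 0 = 1. So H_1 = Z.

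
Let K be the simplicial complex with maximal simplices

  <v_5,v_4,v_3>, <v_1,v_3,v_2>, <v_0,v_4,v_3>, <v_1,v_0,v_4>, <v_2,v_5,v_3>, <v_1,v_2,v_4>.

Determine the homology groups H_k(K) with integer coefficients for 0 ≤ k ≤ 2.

Fix the vertex order v_0 < v_1 < v_2 < v_3 < v_4 < v_5 and write every simplex with vertices in increasing order. Then dim K = 2 and the simplices of K are:

  0-simplices (6): [v_0], [v_1], [v_2], [v_3], [v_4], [v_5]
  1-simplices (12): [v_0,v_1], [v_0,v_3], [v_0,v_4], [v_1,v_2], [v_1,v_3], [v_1,v_4], [v_2,v_3], [v_2,v_4], [v_2,v_5], [v_3,v_4], [v_3,v_5], [v_4,v_5]
  2-simplices (6): [v_0,v_1,v_4], [v_0,v_3,v_4], [v_1,v_2,v_3], [v_1,v_2,v_4], [v_2,v_3,v_5], [v_3,v_4,v_5]

giving chain groups C_0 ≅ Z^6, C_1 ≅ Z^12, C_2 ≅ Z^6.

Boundary ∂_1: C_1 → C_0 maps an edge to its endpoints' difference, ∂[p,q] = q − p.
This gives a 6×12 integer matrix of rank 5; reducing to Smith normal form yields diagonal entries (1,1,1,1,1).

The boundary map ∂_2: C_2 → C_1 maps a triangle to the signed sum of its edges. For instance
  ∂[v_0,v_3,v_4] = [v_3,v_4] − [v_0,v_4] + [v_0,v_3],
  ∂[v_2,v_3,v_5] = [v_3,v_5] − [v_2,v_5] + [v_2,v_3].
The resulting 12×6 matrix has rank 6, and its Smith normal form has invariant factors (1,1,1,1,1,1).

Reading off H_k = ker ∂_k / im ∂_{k+1}:

  H_0: rank C_0 − rank ∂_1 = 6 − 5 = 1, and the invariant factors of ∂_1 are all 1, so H_0 = Z.
  H_1: rank ker ∂_1 − rank ∂_2 = (12 − 5) − 6 = 1, and the invariant factors of ∂_2 are all 1, so H_1 = Z.
  H_2: rank ker ∂_2 − rank ∂_3 = (6 − 6) − 0 = 0, and there is no ∂_3, so H_2 = 0.

As a check, the Euler characteristic is 6 − 12 + 6 = 0, which agrees with 1 − 1 + 0 = 0.
(K is a triangulation of the cylinder S^1 x I.)

H_0 = Z,  H_1 = Z,  H_2 = 0.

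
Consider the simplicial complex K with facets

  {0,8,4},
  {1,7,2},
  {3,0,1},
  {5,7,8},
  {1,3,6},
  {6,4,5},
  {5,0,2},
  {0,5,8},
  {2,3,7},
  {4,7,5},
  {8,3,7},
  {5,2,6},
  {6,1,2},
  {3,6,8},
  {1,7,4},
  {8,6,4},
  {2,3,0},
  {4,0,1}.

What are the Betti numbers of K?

b_0 = 1, b_1 = 1, b_2 = 0.

Order the vertices as 0 < 1 < 2 < 3 < 4 < 5 < 6 < 7 < 8. Listing each simplex with vertices in this order, K has dimension 2 with simplices:

  0-simplices (9): [0], [1], [2], [3], [4], [5], [6], [7], [8]
  1-simplices (27): (27 of them)
  2-simplices (18): [0,1,3], [0,1,4], [0,2,3], [0,2,5], [0,4,8], [0,5,8], [1,2,6], [1,2,7], [1,3,6], [1,4,7], [2,3,7], [2,5,6], [3,6,8], [3,7,8], [4,5,6], [4,5,7], [4,6,8], [5,7,8]

so the chain groups are C_0 ≅ Z^9, C_1 ≅ Z^27, C_2 ≅ Z^18.

Boundary ∂_1: C_1 → C_0 maps an edge to its endpoints' difference, ∂[p,q] = q − p. For instance
  ∂[0,3] = [3] − [0].
The 9×27 boundary matrix has rank 8 and Smith normal form diag(1,1,1,1,1,1,1,1).

The boundary map ∂_2: C_2 → C_1 maps a triangle to the signed sum of its edges. For instance
  ∂[0,4,8] = [4,8] − [0,8] + [0,4],
  ∂[0,5,8] = [5,8] − [0,8] + [0,5].
This gives a 27×18 integer matrix of rank 18; reducing to Smith normal form yields diagonal entries (1,1,1,1,1,1,1,1,1,1,1,1,1,1,1,1,1,2).

From H_k ≅ ker(∂_k) / im(∂_{k+1}) we obtain:

  H_0: rank C_0 − rank ∂_1 = 9 − 8 = 1, and the invariant factors of ∂_1 are all 1, so H_0 ≅ Z.
  H_1: rank ker ∂_1 − rank ∂_2 = (27 − 8) − 18 = 1, and ∂_2 has invariant factor 2 > 1, so H_1 ≅ Z ⊕ Z/2.
  H_2: rank ker ∂_2 − rank ∂_3 = (18 − 18) − 0 = 0, and there is no ∂_3, so H_2 ≅ 0.

As a check, the Euler characteristic is 9 − 27 + 18 = 0, which agrees with 1 − 1 + 0 = 0.
(K is a triangulation of the Klein bottle.)

Hence the Betti numbers are b_0 = 1, b_1 = 1, b_2 = 0.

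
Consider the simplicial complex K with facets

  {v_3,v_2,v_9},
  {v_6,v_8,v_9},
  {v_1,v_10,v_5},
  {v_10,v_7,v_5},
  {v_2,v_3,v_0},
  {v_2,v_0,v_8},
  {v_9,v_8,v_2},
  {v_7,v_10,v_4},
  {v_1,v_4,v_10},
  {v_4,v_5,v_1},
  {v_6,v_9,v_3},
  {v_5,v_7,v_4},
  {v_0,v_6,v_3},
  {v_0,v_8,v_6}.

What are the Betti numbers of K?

We work with the vertex ordering v_0 < v_1 < v_2 < v_3 < v_4 < v_5 < v_6 < v_7 < v_8 < v_9 < v_10. The simplices of K, each written with vertices in increasing order, are:

  0-simplices (11): [v_0], [v_1], [v_2], [v_3], [v_4], [v_5], [v_6], [v_7], [v_8], [v_9], [v_10]
  1-simplices (21): (21 of them)
  2-simplices (14): (14 of them)

Hence C_0 ≅ Z^11, C_1 ≅ Z^21, C_2 ≅ Z^14.

The boundary map ∂_1: C_1 → C_0 sends each edge [p,q] (with p < q) to q − p. For instance
  ∂[v_4,v_7] = [v_7] − [v_4].
The 11×21 boundary matrix has rank 9 and Smith normal form diag(1,1,1,1,1,1,1,1,1).

∂_2: C_2 → C_1 sends each 2-simplex [p,q,r] to [q,r] − [p,r] + [p,q]. For instance
  ∂[v_4,v_5,v_7] = [v_5,v_7] − [v_4,v_7] + [v_4,v_5],
  ∂[v_2,v_8,v_9] = [v_8,v_9] − [v_2,v_9] + [v_2,v_8].
The resulting 21×14 matrix has rank 12, and its Smith normal form has invariant factors (1,1,1,1,1,1,1,1,1,1,1,1).

Computing H_k = (kernel of ∂_k) / (image of ∂_{k+1}):

  H_0: rank C_0 − rank ∂_1 = 11 − 9 = 2, and the invariant factors of ∂_1 are all 1, so H_0 ≅ Z^2.
  H_1: rank ker ∂_1 − rank ∂_2 = (21 − 9) − 12 = 0, and the invariant factors of ∂_2 are all 1, so H_1 ≅ 0.
  H_2: rank ker ∂_2 − rank ∂_3 = (14 − 12) − 0 = 2, and there is no ∂_3, so H_2 ≅ Z^2.

As a check, the Euler characteristic is 11 − 21 + 14 = 4, which agrees with 2 − 0 + 2 = 4.

Hence the Betti numbers are b_0 = 2, b_1 = 0, b_2 = 2.

b_0 = 2, b_1 = 0, b_2 = 2.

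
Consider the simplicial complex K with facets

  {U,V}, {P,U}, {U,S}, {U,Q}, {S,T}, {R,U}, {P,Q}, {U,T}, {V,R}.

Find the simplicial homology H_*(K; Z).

Fix the vertex order P < Q < R < S < T < U < V and write every simplex with vertices in increasing order. Then dim K = 1 and the simplices of K are:

  0-simplices (7): P, Q, R, S, T, U, V
  1-simplices (9): PQ, PU, QU, RU, RV, ST, SU, TU, UV

Hence C_0 ≅ Z^7, C_1 ≅ Z^9.

∂_1: C_1 → C_0 sends each edge [p,q] (with p < q) to q − p.
As a 7×9 matrix over Z this has rank 6, with invariant factors (1,1,1,1,1,1).

Reading off H_k = ker ∂_k / im ∂_{k+1}:

  H_0: rank C_0 − rank ∂_1 = 7 − 6 = 1, and the invariant factors of ∂_1 are all 1, so H_0 ≅ Z.
  H_1: rank ker ∂_1 − rank ∂_2 = (9 − 6) − 0 = 3, and there is no ∂_2, so H_1 ≅ Z^3.

H_0 = Z,  H_1 = Z^3.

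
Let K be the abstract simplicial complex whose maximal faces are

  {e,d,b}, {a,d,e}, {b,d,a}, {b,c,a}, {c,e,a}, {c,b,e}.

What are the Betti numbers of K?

We work with the vertex ordering a < b < c < d < e. The simplices of K, each written with vertices in increasing order, are:

  0-simplices (5): a, b, c, d, e
  1-simplices (9): ab, ac, ad, ae, bc, bd, be, ce, de
  2-simplices (6): abc, abd, ace, ade, bce, bde

Hence C_0 ≅ Z^5, C_1 ≅ Z^9, C_2 ≅ Z^6.

Boundary ∂_1: C_1 → C_0 maps an edge to its endpoints' difference, ∂[p,q] = q − p.
This gives a 5×9 integer matrix of rank 4; reducing to Smith normal form yields diagonal entries (1,1,1,1).

Boundary ∂_2: C_2 → C_1 sends each 2-simplex [p,q,r] to [q,r] − [p,r] + [p,q]. For instance
  ∂ace = ce − ae + ac,
  ∂ade = de − ae + ad.
This gives a 9×6 integer matrix of rank 5; reducing to Smith normal form yields diagonal entries (1,1,1,1,1).

From H_k ≅ ker(∂_k) / im(∂_{k+1}) we obtain:

  H_0: rank C_0 − rank ∂_1 = 5 − 4 = 1, and the invariant factors of ∂_1 are all 1, so H_0 ≅ Z.
  H_1: rank ker ∂_1 − rank ∂_2 = (9 − 4) − 5 = 0, and the invariant factors of ∂_2 are all 1, so H_1 ≅ 0.
  H_2: rank ker ∂_2 − rank ∂_3 = (6 − 5) − 0 = 1, and there is no ∂_3, so H_2 ≅ Z.

Hence the Betti numbers are b_0 = 1, b_1 = 0, b_2 = 1.

b_0 = 1, b_1 = 0, b_2 = 1.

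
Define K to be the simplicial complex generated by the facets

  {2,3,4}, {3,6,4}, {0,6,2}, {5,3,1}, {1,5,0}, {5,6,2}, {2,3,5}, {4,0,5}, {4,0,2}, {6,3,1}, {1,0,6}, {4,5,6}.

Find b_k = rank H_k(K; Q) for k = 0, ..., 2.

We work with the vertex ordering 0 < 1 < 2 < 3 < 4 < 5 < 6. The simplices of K, each written with vertices in increasing order, are:

  0-simplices (7): [0], [1], [2], [3], [4], [5], [6]
  1-simplices (18): [0,1], [0,2], [0,4], [0,5], [0,6], [1,3], [1,5], [1,6], [2,3], [2,4], [2,5], [2,6], [3,4], [3,5], [3,6], [4,5], [4,6], [5,6]
  2-simplices (12): [0,1,5], [0,1,6], [0,2,4], [0,2,6], [0,4,5], [1,3,5], [1,3,6], [2,3,4], [2,3,5], [2,5,6], [3,4,6], [4,5,6]

Hence C_0 ≅ Z^7, C_1 ≅ Z^18, C_2 ≅ Z^12.

Boundary ∂_1: C_1 → C_0 sends each edge [p,q] (with p < q) to q − p. For instance
  ∂[2,3] = [3] − [2].
As a 7×18 matrix over Z this has rank 6, with invariant factors (1,1,1,1,1,1).

∂_2: C_2 → C_1 maps a triangle to the signed sum of its edges. For instance
  ∂[0,2,4] = [2,4] − [0,4] + [0,2],
  ∂[0,1,5] = [1,5] − [0,5] + [0,1].
The 18×12 boundary matrix has rank 12 and Smith normal form diag(1,1,1,1,1,1,1,1,1,1,1,2).

Computing H_k = (kernel of ∂_k) / (image of ∂_{k+1}):

  H_0: rank C_0 − rank ∂_1 = 7 − 6 = 1, and the invariant factors of ∂_1 are all 1, so H_0 ≅ Z.
  H_1: rank ker ∂_1 − rank ∂_2 = (18 − 6) − 12 = 0, and ∂_2 has invariant factor 2 > 1, so H_1 ≅ Z/2Z.
  H_2: rank ker ∂_2 − rank ∂_3 = (12 − 12) − 0 = 0, and there is no ∂_3, so H_2 ≅ 0.

(K is a triangulation of the real projective plane RP^2.)

Hence the Betti numbers are b_0 = 1, b_1 = 0, b_2 = 0.

b_0 = 1, b_1 = 0, b_2 = 0.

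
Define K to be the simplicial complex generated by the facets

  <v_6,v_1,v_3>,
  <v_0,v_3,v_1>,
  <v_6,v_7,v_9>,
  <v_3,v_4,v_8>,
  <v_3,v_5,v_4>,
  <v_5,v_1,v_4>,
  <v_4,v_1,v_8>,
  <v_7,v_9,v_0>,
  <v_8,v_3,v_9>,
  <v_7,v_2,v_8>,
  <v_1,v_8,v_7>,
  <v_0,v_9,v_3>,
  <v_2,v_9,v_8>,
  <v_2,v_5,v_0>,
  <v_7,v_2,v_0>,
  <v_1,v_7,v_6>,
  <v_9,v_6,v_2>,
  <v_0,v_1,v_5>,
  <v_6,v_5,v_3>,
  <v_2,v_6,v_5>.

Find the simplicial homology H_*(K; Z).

Take the total order v_0 < v_1 < v_2 < v_3 < v_4 < v_5 < v_6 < v_7 < v_8 < v_9 on the vertex set. Then K (dimension 2) consists of the simplices:

  0-simplices (10): [v_0], [v_1], [v_2], [v_3], [v_4], [v_5], [v_6], [v_7], [v_8], [v_9]
  1-simplices (30): (30 of them)
  2-simplices (20): (20 of them)

Hence C_0 ≅ Z^10, C_1 ≅ Z^30, C_2 ≅ Z^20.

∂_1: C_1 → C_0 maps an edge to its endpoints' difference, ∂[p,q] = q − p.
This gives a 10×30 integer matrix of rank 9; reducing to Smith normal form yields diagonal entries (1,1,1,1,1,1,1,1,1).

∂_2: C_2 → C_1 maps a triangle to the signed sum of its edges. For instance
  ∂[v_1,v_4,v_8] = [v_4,v_8] − [v_1,v_8] + [v_1,v_4],
  ∂[v_3,v_4,v_5] = [v_4,v_5] − [v_3,v_5] + [v_3,v_4].
As a 30×20 matrix over Z this has rank 20, with invariant factors (1,1,1,1,1,1,1,1,1,1,1,1,1,1,1,1,1,1,1,2).

From H_k ≅ ker(∂_k) / im(∂_{k+1}) we obtain:

  H_0: rank C_0 − rank ∂_1 = 10 − 9 = 1, and the invariant factors of ∂_1 are all 1, so H_0 ≅ Z.
  H_1: rank ker ∂_1 − rank ∂_2 = (30 − 9) − 20 = 1, and ∂_2 has invariant factor 2 > 1, so H_1 ≅ Z ⊕ Z/2.
  H_2: rank ker ∂_2 − rank ∂_3 = (20 − 20) − 0 = 0, and there is no ∂_3, so H_2 ≅ 0.

As a check, the Euler characteristic is 10 − 30 + 20 = 0, which agrees with 1 − 1 + 0 = 0.
(K is a triangulation of the Klein bottle.)

H_0 ≅ Z,  H_1 ≅ Z ⊕ Z/2,  H_2 = 0.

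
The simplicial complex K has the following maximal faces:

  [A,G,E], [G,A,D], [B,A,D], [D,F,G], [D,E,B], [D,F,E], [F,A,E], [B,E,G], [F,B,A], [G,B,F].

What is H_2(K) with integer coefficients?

We work with the vertex ordering A < B < D < E < F < G. The simplices of K, each written with vertices in increasing order, are:

  0-simplices (6): A, B, D, E, F, G
  1-simplices (15): AB, AD, AE, AF, AG, BD, BE, BF, BG, DE, DF, DG, EF, EG, FG
  2-simplices (10): ABD, ABF, ADG, AEF, AEG, BDE, BEG, BFG, DEF, DFG

giving chain groups C_0 ≅ Z^6, C_1 ≅ Z^15, C_2 ≅ Z^10.

Boundary ∂_1: C_1 → C_0 maps an edge to its endpoints' difference, ∂[p,q] = q − p.
As a 6×15 matrix over Z this has rank 5, with invariant factors (1,1,1,1,1).

Boundary ∂_2: C_2 → C_1 acts by ∂[p,q,r] = [q,r] − [p,r] + [p,q]. For instance
  ∂AEF = EF − AF + AE,
  ∂DFG = FG − DG + DF.
The resulting 15×10 matrix has rank 10, and its Smith normal form has invariant factors (1,1,1,1,1,1,1,1,1,2).

Reading off H_k = ker ∂_k / im ∂_{k+1}:

  H_2: rank ker ∂_2 − rank ∂_3 = (10 − 10) − 0 = 0, and there is no ∂_3, so H_2 ≅ 0.

(K is a triangulation of the real projective plane RP^2.)

H_2 = 0.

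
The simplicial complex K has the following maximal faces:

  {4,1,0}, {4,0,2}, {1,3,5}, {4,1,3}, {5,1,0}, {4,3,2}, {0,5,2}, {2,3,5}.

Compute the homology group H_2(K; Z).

Fix the vertex order 0 < 1 < 2 < 3 < 4 < 5 and write every simplex with vertices in increasing order. Then dim K = 2 and the simplices of K are:

  0-simplices (6): [0], [1], [2], [3], [4], [5]
  1-simplices (12): [0,1], [0,2], [0,4], [0,5], [1,3], [1,4], [1,5], [2,3], [2,4], [2,5], [3,4], [3,5]
  2-simplices (8): [0,1,4], [0,1,5], [0,2,4], [0,2,5], [1,3,4], [1,3,5], [2,3,4], [2,3,5]

Hence C_0 ≅ Z^6, C_1 ≅ Z^12, C_2 ≅ Z^8.

The boundary map ∂_1: C_1 → C_0 sends each edge [p,q] (with p < q) to q − p. For instance
  ∂[0,5] = [5] − [0].
The 6×12 boundary matrix has rank 5 and Smith normal form diag(1,1,1,1,1).

∂_2: C_2 → C_1 sends each 2-simplex [p,q,r] to [q,r] − [p,r] + [p,q]. For instance
  ∂[0,1,5] = [1,5] − [0,5] + [0,1],
  ∂[0,2,4] = [2,4] − [0,4] + [0,2].
The resulting 12×8 matrix has rank 7, and its Smith normal form has invariant factors (1,1,1,1,1,1,1).

From H_k ≅ ker(∂_k) / im(∂_{k+1}) we obtain:

  H_2: rank ker ∂_2 − rank ∂_3 = (8 − 7) − 0 = 1, and there is no ∂_3, so H_2 ≅ Z.

(K is a triangulation of the 2-sphere S^2.)

H_2 ≅ Z.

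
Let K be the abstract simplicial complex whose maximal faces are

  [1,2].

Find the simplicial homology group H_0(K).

H_0 = Z.

We work with the vertex ordering 1 < 2. The simplices of K, each written with vertices in increasing order, are:

  0-simplices (2): [1], [2]
  1-simplices (1): [1,2]

Hence C_0 ≅ Z^2, C_1 ≅ Z^1.

The boundary map ∂_1: C_1 → C_0 maps an edge to its endpoints' difference, ∂[p,q] = q − p.
The resulting 2×1 matrix has rank 1, and its Smith normal form has invariant factors (1).

Computing H_k = (kernel of ∂_k) / (image of ∂_{k+1}):

  H_0: rank C_0 − rank ∂_1 = 2 − 1 = 1, and the invariant factors of ∂_1 are all 1, so H_0 = Z.

(K is a triangulation of the 1-simplex.)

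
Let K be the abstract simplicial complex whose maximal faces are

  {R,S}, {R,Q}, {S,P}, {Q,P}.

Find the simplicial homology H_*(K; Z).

H_0 ≅ Z,  H_1 ≅ Z.

K has 4 vertices, 4 edges.
rank ∂_0 = 0, rank ∂_1 = 3 ⇒ b_0 = 4 − 0 − 3 = 1; all invariant factors of ∂_1 are 1 so no torsion. So H_0 = Z.
rank ∂_1 = 3, rank ∂_2 = 0 ⇒ b_1 = 4 − 3 − 0 = 1. So H_1 = Z.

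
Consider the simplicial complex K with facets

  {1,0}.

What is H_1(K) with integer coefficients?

H_1 ≅ 0.

Fix the vertex order 0 < 1 and write every simplex with vertices in increasing order. Then dim K = 1 and the simplices of K are:

  0-simplices (2): [0], [1]
  1-simplices (1): [0,1]

giving chain groups C_0 ≅ Z^2, C_1 ≅ Z^1.

Boundary ∂_1: C_1 → C_0 maps an edge to its endpoints' difference, ∂[p,q] = q − p. For instance
  ∂[0,1] = [1] − [0].
As a 2×1 matrix over Z this has rank 1, with invariant factors (1).

From H_k ≅ ker(∂_k) / im(∂_{k+1}) we obtain:

  H_1: rank ker ∂_1 − rank ∂_2 = (1 − 1) − 0 = 0, and there is no ∂_2, so H_1 = 0.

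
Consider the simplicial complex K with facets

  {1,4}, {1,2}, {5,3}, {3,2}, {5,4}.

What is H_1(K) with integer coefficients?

H_1 = Z.

K has 5 vertices, 5 edges.
rank ∂_1 = 4, rank ∂_2 = 0 ⇒ b_1 = 5 − 4 − 0 = 1. So H_1 = Z.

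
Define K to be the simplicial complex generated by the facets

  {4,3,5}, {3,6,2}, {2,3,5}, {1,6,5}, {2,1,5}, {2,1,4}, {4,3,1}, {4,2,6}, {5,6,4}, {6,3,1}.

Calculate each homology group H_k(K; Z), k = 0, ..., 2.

Take the total order 1 < 2 < 3 < 4 < 5 < 6 on the vertex set. Then K (dimension 2) consists of the simplices:

  0-simplices (6): [1], [2], [3], [4], [5], [6]
  1-simplices (15): [1,2], [1,3], [1,4], [1,5], [1,6], [2,3], [2,4], [2,5], [2,6], [3,4], [3,5], [3,6], [4,5], [4,6], [5,6]
  2-simplices (10): [1,2,4], [1,2,5], [1,3,4], [1,3,6], [1,5,6], [2,3,5], [2,3,6], [2,4,6], [3,4,5], [4,5,6]

giving chain groups C_0 ≅ Z^6, C_1 ≅ Z^15, C_2 ≅ Z^10.

Boundary ∂_1: C_1 → C_0 sends each edge [p,q] (with p < q) to q − p. For instance
  ∂[1,5] = [5] − [1].
The 6×15 boundary matrix has rank 5 and Smith normal form diag(1,1,1,1,1).

Boundary ∂_2: C_2 → C_1 maps a triangle to the signed sum of its edges. For instance
  ∂[1,5,6] = [5,6] − [1,6] + [1,5],
  ∂[3,4,5] = [4,5] − [3,5] + [3,4].
As a 15×10 matrix over Z this has rank 10, with invariant factors (1,1,1,1,1,1,1,1,1,2).

From H_k ≅ ker(∂_k) / im(∂_{k+1}) we obtain:

  H_0: rank C_0 − rank ∂_1 = 6 − 5 = 1, and the invariant factors of ∂_1 are all 1, so H_0 = Z.
  H_1: rank ker ∂_1 − rank ∂_2 = (15 − 5) − 10 = 0, and ∂_2 has invariant factor 2 > 1, so H_1 = Z_2.
  H_2: rank ker ∂_2 − rank ∂_3 = (10 − 10) − 0 = 0, and there is no ∂_3, so H_2 = 0.

(K is a triangulation of the real projective plane RP^2.)

H_0 ≅ Z,  H_1 ≅ Z_2,  H_2 = 0.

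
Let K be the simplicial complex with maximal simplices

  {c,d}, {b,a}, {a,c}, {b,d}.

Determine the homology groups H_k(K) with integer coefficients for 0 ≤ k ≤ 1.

Order the vertices as a < b < c < d. Listing each simplex with vertices in this order, K has dimension 1 with simplices:

  0-simplices (4): a, b, c, d
  1-simplices (4): ab, ac, bd, cd

giving chain groups C_0 ≅ Z^4, C_1 ≅ Z^4.

Boundary ∂_1: C_1 → C_0 maps an edge to its endpoints' difference, ∂[p,q] = q − p. For instance
  ∂ab = b − a.
The resulting 4×4 matrix has rank 3, and its Smith normal form has invariant factors (1,1,1).

Computing H_k = (kernel of ∂_k) / (image of ∂_{k+1}):

  H_0: rank C_0 − rank ∂_1 = 4 − 3 = 1, and the invariant factors of ∂_1 are all 1, so H_0 ≅ Z.
  H_1: rank ker ∂_1 − rank ∂_2 = (4 − 3) − 0 = 1, and there is no ∂_2, so H_1 ≅ Z.

(K is a triangulation of the circle S^1.)

H_0 = Z,  H_1 = Z.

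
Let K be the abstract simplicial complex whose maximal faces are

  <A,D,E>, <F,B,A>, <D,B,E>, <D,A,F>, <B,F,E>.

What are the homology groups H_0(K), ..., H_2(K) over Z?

Take the total order A < B < D < E < F on the vertex set. Then K (dimension 2) consists of the simplices:

  0-simplices (5): A, B, D, E, F
  1-simplices (10): AB, AD, AE, AF, BD, BE, BF, DE, DF, EF
  2-simplices (5): ABF, ADE, ADF, BDE, BEF

Hence C_0 ≅ Z^5, C_1 ≅ Z^10, C_2 ≅ Z^5.

The boundary map ∂_1: C_1 → C_0 is given by ∂[p,q] = [q] − [p].
The 5×10 boundary matrix has rank 4 and Smith normal form diag(1,1,1,1).

The boundary map ∂_2: C_2 → C_1 sends each 2-simplex [p,q,r] to [q,r] − [p,r] + [p,q]. For instance
  ∂BEF = EF − BF + BE,
  ∂BDE = DE − BE + BD.
This gives a 10×5 integer matrix of rank 5; reducing to Smith normal form yields diagonal entries (1,1,1,1,1).

Computing H_k = (kernel of ∂_k) / (image of ∂_{k+1}):

  H_0: rank C_0 − rank ∂_1 = 5 − 4 = 1, and the invariant factors of ∂_1 are all 1, so H_0 ≅ Z.
  H_1: rank ker ∂_1 − rank ∂_2 = (10 − 4) − 5 = 1, and the invariant factors of ∂_2 are all 1, so H_1 ≅ Z.
  H_2: rank ker ∂_2 − rank ∂_3 = (5 − 5) − 0 = 0, and there is no ∂_3, so H_2 ≅ 0.

H_0 = Z,  H_1 = Z,  H_2 = 0.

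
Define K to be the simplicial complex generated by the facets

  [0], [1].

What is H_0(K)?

H_0 = Z^2.

We work with the vertex ordering 0 < 1. The simplices of K, each written with vertices in increasing order, are:

  0-simplices (2): [0], [1]

giving chain groups C_0 ≅ Z^2.

Now H_k = ker ∂_k / im ∂_{k+1}, so:

  H_0: rank C_0 − rank ∂_1 = 2 − 0 = 2, and there is no ∂_1, so H_0 ≅ Z^2.

(K is a triangulation of a set of 2 points.)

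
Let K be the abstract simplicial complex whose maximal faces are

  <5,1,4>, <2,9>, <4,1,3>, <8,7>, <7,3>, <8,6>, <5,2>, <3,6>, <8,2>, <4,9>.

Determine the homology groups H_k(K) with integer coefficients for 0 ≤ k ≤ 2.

H_0 = Z,  H_1 = Z^3,  H_2 = 0.

We work with the vertex ordering 1 < 2 < 3 < 4 < 5 < 6 < 7 < 8 < 9. The simplices of K, each written with vertices in increasing order, are:

  0-simplices (9): [1], [2], [3], [4], [5], [6], [7], [8], [9]
  1-simplices (13): [1,3], [1,4], [1,5], [2,5], [2,8], [2,9], [3,4], [3,6], [3,7], [4,5], [4,9], [6,8], [7,8]
  2-simplices (2): [1,3,4], [1,4,5]

giving chain groups C_0 ≅ Z^9, C_1 ≅ Z^13, C_2 ≅ Z^2.

Boundary ∂_1: C_1 → C_0 maps an edge to its endpoints' difference, ∂[p,q] = q − p. For instance
  ∂[7,8] = [8] − [7].
The 9×13 boundary matrix has rank 8 and Smith normal form diag(1,1,1,1,1,1,1,1).

The boundary map ∂_2: C_2 → C_1 sends each 2-simplex [p,q,r] to [q,r] − [p,r] + [p,q]. For instance
  ∂[1,3,4] = [3,4] − [1,4] + [1,3],
  ∂[1,4,5] = [4,5] − [1,5] + [1,4].
This gives a 13×2 integer matrix of rank 2; reducing to Smith normal form yields diagonal entries (1,1).

Now H_k = ker ∂_k / im ∂_{k+1}, so:

  H_0: rank C_0 − rank ∂_1 = 9 − 8 = 1, and the invariant factors of ∂_1 are all 1, so H_0 ≅ Z.
  H_1: rank ker ∂_1 − rank ∂_2 = (13 − 8) − 2 = 3, and the invariant factors of ∂_2 are all 1, so H_1 ≅ Z^3.
  H_2: rank ker ∂_2 − rank ∂_3 = (2 − 2) − 0 = 0, and there is no ∂_3, so H_2 ≅ 0.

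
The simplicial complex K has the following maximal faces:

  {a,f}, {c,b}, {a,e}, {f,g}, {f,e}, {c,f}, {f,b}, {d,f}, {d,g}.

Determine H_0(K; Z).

H_0 = Z.

Fix the vertex order a < b < c < d < e < f < g and write every simplex with vertices in increasing order. Then dim K = 1 and the simplices of K are:

  0-simplices (7): a, b, c, d, e, f, g
  1-simplices (9): ae, af, bc, bf, cf, df, dg, ef, fg

giving chain groups C_0 ≅ Z^7, C_1 ≅ Z^9.

The boundary map ∂_1: C_1 → C_0 sends each edge [p,q] (with p < q) to q − p. For instance
  ∂dg = g − d.
The 7×9 boundary matrix has rank 6 and Smith normal form diag(1,1,1,1,1,1).

Computing H_k = (kernel of ∂_k) / (image of ∂_{k+1}):

  H_0: rank C_0 − rank ∂_1 = 7 − 6 = 1, and the invariant factors of ∂_1 are all 1, so H_0 ≅ Z.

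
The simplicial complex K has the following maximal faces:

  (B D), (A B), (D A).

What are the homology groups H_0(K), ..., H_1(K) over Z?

Take the total order A < B < D on the vertex set. Then K (dimension 1) consists of the simplices:

  0-simplices (3): A, B, D
  1-simplices (3): AB, AD, BD

giving chain groups C_0 ≅ Z^3, C_1 ≅ Z^3.

Boundary ∂_1: C_1 → C_0 maps an edge to its endpoints' difference, ∂[p,q] = q − p. For instance
  ∂AB = B − A.
The resulting 3×3 matrix has rank 2, and its Smith normal form has invariant factors (1,1).

Computing H_k = (kernel of ∂_k) / (image of ∂_{k+1}):

  H_0: rank C_0 − rank ∂_1 = 3 − 2 = 1, and the invariant factors of ∂_1 are all 1, so H_0 ≅ Z.
  H_1: rank ker ∂_1 − rank ∂_2 = (3 − 2) − 0 = 1, and there is no ∂_2, so H_1 ≅ Z.

(K is a triangulation of the circle S^1.)

H_0 = Z,  H_1 = Z.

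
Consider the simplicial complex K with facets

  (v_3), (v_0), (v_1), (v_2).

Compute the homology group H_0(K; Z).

H_0 = Z^4.

Fix the vertex order v_0 < v_1 < v_2 < v_3 and write every simplex with vertices in increasing order. Then dim K = 0 and the simplices of K are:

  0-simplices (4): [v_0], [v_1], [v_2], [v_3]

so the chain groups are C_0 ≅ Z^4.

Reading off H_k = ker ∂_k / im ∂_{k+1}:

  H_0: rank C_0 − rank ∂_1 = 4 − 0 = 4, and there is no ∂_1, so H_0 = Z^4.

(K is a triangulation of a set of 4 points.)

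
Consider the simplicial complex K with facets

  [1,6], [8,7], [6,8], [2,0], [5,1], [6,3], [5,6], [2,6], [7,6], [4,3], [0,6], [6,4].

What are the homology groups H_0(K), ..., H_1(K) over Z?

We work with the vertex ordering 0 < 1 < 2 < 3 < 4 < 5 < 6 < 7 < 8. The simplices of K, each written with vertices in increasing order, are:

  0-simplices (9): [0], [1], [2], [3], [4], [5], [6], [7], [8]
  1-simplices (12): [0,2], [0,6], [1,5], [1,6], [2,6], [3,4], [3,6], [4,6], [5,6], [6,7], [6,8], [7,8]

Hence C_0 ≅ Z^9, C_1 ≅ Z^12.

∂_1: C_1 → C_0 sends each edge [p,q] (with p < q) to q − p. For instance
  ∂[3,6] = [6] − [3].
As a 9×12 matrix over Z this has rank 8, with invariant factors (1,1,1,1,1,1,1,1).

From H_k ≅ ker(∂_k) / im(∂_{k+1}) we obtain:

  H_0: rank C_0 − rank ∂_1 = 9 − 8 = 1, and the invariant factors of ∂_1 are all 1, so H_0 = Z.
  H_1: rank ker ∂_1 − rank ∂_2 = (12 − 8) − 0 = 4, and there is no ∂_2, so H_1 = Z^4.

H_0 = Z,  H_1 = Z^4.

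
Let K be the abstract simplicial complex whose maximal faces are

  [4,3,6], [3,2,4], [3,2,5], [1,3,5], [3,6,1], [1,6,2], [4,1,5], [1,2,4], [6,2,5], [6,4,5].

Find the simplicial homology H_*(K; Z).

H_0 ≅ Z,  H_1 ≅ Z/2,  H_2 = 0.

Order the vertices as 1 < 2 < 3 < 4 < 5 < 6. Listing each simplex with vertices in this order, K has dimension 2 with simplices:

  0-simplices (6): [1], [2], [3], [4], [5], [6]
  1-simplices (15): [1,2], [1,3], [1,4], [1,5], [1,6], [2,3], [2,4], [2,5], [2,6], [3,4], [3,5], [3,6], [4,5], [4,6], [5,6]
  2-simplices (10): [1,2,4], [1,2,6], [1,3,5], [1,3,6], [1,4,5], [2,3,4], [2,3,5], [2,5,6], [3,4,6], [4,5,6]

Hence C_0 ≅ Z^6, C_1 ≅ Z^15, C_2 ≅ Z^10.

Boundary ∂_1: C_1 → C_0 sends each edge [p,q] (with p < q) to q − p. For instance
  ∂[2,6] = [6] − [2].
As a 6×15 matrix over Z this has rank 5, with invariant factors (1,1,1,1,1).

The boundary map ∂_2: C_2 → C_1 maps a triangle to the signed sum of its edges. For instance
  ∂[2,3,5] = [3,5] − [2,5] + [2,3],
  ∂[1,4,5] = [4,5] − [1,5] + [1,4].
The 15×10 boundary matrix has rank 10 and Smith normal form diag(1,1,1,1,1,1,1,1,1,2).

From H_k ≅ ker(∂_k) / im(∂_{k+1}) we obtain:

  H_0: rank C_0 − rank ∂_1 = 6 − 5 = 1, and the invariant factors of ∂_1 are all 1, so H_0 = Z.
  H_1: rank ker ∂_1 − rank ∂_2 = (15 − 5) − 10 = 0, and ∂_2 has invariant factor 2 > 1, so H_1 = Z/2.
  H_2: rank ker ∂_2 − rank ∂_3 = (10 − 10) − 0 = 0, and there is no ∂_3, so H_2 = 0.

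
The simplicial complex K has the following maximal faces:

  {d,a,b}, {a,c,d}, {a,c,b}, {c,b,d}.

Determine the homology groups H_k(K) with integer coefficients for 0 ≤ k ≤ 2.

H_0 = Z,  H_1 = 0,  H_2 = Z.

Order the vertices as a < b < c < d. Listing each simplex with vertices in this order, K has dimension 2 with simplices:

  0-simplices (4): a, b, c, d
  1-simplices (6): ab, ac, ad, bc, bd, cd
  2-simplices (4): abc, abd, acd, bcd

so the chain groups are C_0 ≅ Z^4, C_1 ≅ Z^6, C_2 ≅ Z^4.

∂_1: C_1 → C_0 sends each edge [p,q] (with p < q) to q − p.
As a 4×6 matrix over Z this has rank 3, with invariant factors (1,1,1).

Boundary ∂_2: C_2 → C_1 maps a triangle to the signed sum of its edges. For instance
  ∂abd = bd − ad + ab,
  ∂bcd = cd − bd + bc.
The 6×4 boundary matrix has rank 3 and Smith normal form diag(1,1,1).

Computing H_k = (kernel of ∂_k) / (image of ∂_{k+1}):

  H_0: rank C_0 − rank ∂_1 = 4 − 3 = 1, and the invariant factors of ∂_1 are all 1, so H_0 ≅ Z.
  H_1: rank ker ∂_1 − rank ∂_2 = (6 − 3) − 3 = 0, and the invariant factors of ∂_2 are all 1, so H_1 ≅ 0.
  H_2: rank ker ∂_2 − rank ∂_3 = (4 − 3) − 0 = 1, and there is no ∂_3, so H_2 ≅ Z.

As a check, the Euler characteristic is 4 − 6 + 4 = 2, which agrees with 1 − 0 + 1 = 2.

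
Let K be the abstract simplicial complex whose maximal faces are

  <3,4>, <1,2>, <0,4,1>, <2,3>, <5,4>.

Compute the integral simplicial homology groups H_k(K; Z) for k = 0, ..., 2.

We work with the vertex ordering 0 < 1 < 2 < 3 < 4 < 5. The simplices of K, each written with vertices in increasing order, are:

  0-simplices (6): [0], [1], [2], [3], [4], [5]
  1-simplices (7): [0,1], [0,4], [1,2], [1,4], [2,3], [3,4], [4,5]
  2-simplices (1): [0,1,4]

Hence C_0 ≅ Z^6, C_1 ≅ Z^7, C_2 ≅ Z^1.

∂_1: C_1 → C_0 maps an edge to its endpoints' difference, ∂[p,q] = q − p.
As a 6×7 matrix over Z this has rank 5, with invariant factors (1,1,1,1,1).

The boundary map ∂_2: C_2 → C_1 maps a triangle to the signed sum of its edges. For instance
  ∂[0,1,4] = [1,4] − [0,4] + [0,1].
The 7×1 boundary matrix has rank 1 and Smith normal form diag(1).

Reading off H_k = ker ∂_k / im ∂_{k+1}:

  H_0: rank C_0 − rank ∂_1 = 6 − 5 = 1, and the invariant factors of ∂_1 are all 1, so H_0 ≅ Z.
  H_1: rank ker ∂_1 − rank ∂_2 = (7 − 5) − 1 = 1, and the invariant factors of ∂_2 are all 1, so H_1 ≅ Z.
  H_2: rank ker ∂_2 − rank ∂_3 = (1 − 1) − 0 = 0, and there is no ∂_3, so H_2 ≅ 0.

H_0 ≅ Z,  H_1 ≅ Z,  H_2 = 0.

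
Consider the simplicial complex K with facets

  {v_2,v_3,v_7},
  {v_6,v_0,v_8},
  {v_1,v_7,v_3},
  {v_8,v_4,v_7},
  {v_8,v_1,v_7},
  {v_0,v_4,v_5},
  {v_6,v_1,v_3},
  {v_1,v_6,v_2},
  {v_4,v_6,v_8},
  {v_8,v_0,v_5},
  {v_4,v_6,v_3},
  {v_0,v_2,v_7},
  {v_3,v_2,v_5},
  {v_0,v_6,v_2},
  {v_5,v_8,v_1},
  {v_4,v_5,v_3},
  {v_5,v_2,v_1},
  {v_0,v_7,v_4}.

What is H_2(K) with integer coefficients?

We work with the vertex ordering v_0 < v_1 < v_2 < v_3 < v_4 < v_5 < v_6 < v_7 < v_8. The simplices of K, each written with vertices in increasing order, are:

  0-simplices (9): [v_0], [v_1], [v_2], [v_3], [v_4], [v_5], [v_6], [v_7], [v_8]
  1-simplices (27): (27 of them)
  2-simplices (18): (18 of them)

giving chain groups C_0 ≅ Z^9, C_1 ≅ Z^27, C_2 ≅ Z^18.

The boundary map ∂_1: C_1 → C_0 sends each edge [p,q] (with p < q) to q − p.
The 9×27 boundary matrix has rank 8 and Smith normal form diag(1,1,1,1,1,1,1,1).

The boundary map ∂_2: C_2 → C_1 acts by ∂[p,q,r] = [q,r] − [p,r] + [p,q]. For instance
  ∂[v_4,v_6,v_8] = [v_6,v_8] − [v_4,v_8] + [v_4,v_6],
  ∂[v_1,v_3,v_7] = [v_3,v_7] − [v_1,v_7] + [v_1,v_3].
As a 27×18 matrix over Z this has rank 18, with invariant factors (1,1,1,1,1,1,1,1,1,1,1,1,1,1,1,1,1,2).

Now H_k = ker ∂_k / im ∂_{k+1}, so:

  H_2: rank ker ∂_2 − rank ∂_3 = (18 − 18) − 0 = 0, and there is no ∂_3, so H_2 = 0.

(K is a triangulation of the Klein bottle.)

H_2 ≅ 0.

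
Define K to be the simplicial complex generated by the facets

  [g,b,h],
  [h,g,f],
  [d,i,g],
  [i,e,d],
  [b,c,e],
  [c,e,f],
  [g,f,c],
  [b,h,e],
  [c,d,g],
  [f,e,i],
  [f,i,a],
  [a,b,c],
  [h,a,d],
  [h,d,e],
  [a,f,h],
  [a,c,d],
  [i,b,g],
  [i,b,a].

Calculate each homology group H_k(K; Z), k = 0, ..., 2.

H_0 = Z,  H_1 = Z^2,  H_2 = Z.

Take the total order a < b < c < d < e < f < g < h < i on the vertex set. Then K (dimension 2) consists of the simplices:

  0-simplices (9): a, b, c, d, e, f, g, h, i
  1-simplices (27): ab, ac, ad, af, ah, ai, bc, be, bg, bh, bi, cd, ce, cf, cg, de, dg, dh, di, ef, eh, ei, fg, fh, fi, gh, gi
  2-simplices (18): abc, abi, acd, adh, afh, afi, bce, beh, bgh, bgi, cdg, cef, cfg, deh, dei, dgi, efi, fgh

Hence C_0 ≅ Z^9, C_1 ≅ Z^27, C_2 ≅ Z^18.

The boundary map ∂_1: C_1 → C_0 is given by ∂[p,q] = [q] − [p]. For instance
  ∂de = e − d.
This gives a 9×27 integer matrix of rank 8; reducing to Smith normal form yields diagonal entries (1,1,1,1,1,1,1,1).

∂_2: C_2 → C_1 maps a triangle to the signed sum of its edges. For instance
  ∂adh = dh − ah + ad,
  ∂cef = ef − cf + ce.
The resulting 27×18 matrix has rank 17, and its Smith normal form has invariant factors (1,1,1,1,1,1,1,1,1,1,1,1,1,1,1,1,1).

Computing H_k = (kernel of ∂_k) / (image of ∂_{k+1}):

  H_0: rank C_0 − rank ∂_1 = 9 − 8 = 1, and the invariant factors of ∂_1 are all 1, so H_0 = Z.
  H_1: rank ker ∂_1 − rank ∂_2 = (27 − 8) − 17 = 2, and the invariant factors of ∂_2 are all 1, so H_1 = Z^2.
  H_2: rank ker ∂_2 − rank ∂_3 = (18 − 17) − 0 = 1, and there is no ∂_3, so H_2 = Z.

As a check, the Euler characteristic is 9 − 27 + 18 = 0, which agrees with 1 − 2 + 1 = 0.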